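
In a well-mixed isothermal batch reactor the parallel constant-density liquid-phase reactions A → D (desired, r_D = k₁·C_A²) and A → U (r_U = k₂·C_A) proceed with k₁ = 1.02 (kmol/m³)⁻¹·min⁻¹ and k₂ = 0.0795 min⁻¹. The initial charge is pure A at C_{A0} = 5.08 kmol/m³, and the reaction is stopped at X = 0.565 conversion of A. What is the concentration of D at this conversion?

2.81 kmol/m³

C_A = C_{A0}(1−X) = 2.210 kmol/m³.
Along a PFR/batch, dC_U/dC_A = −r_U/(r_D+r_U) = −k₂/(k₂+k₁·C_A).
Integrating from C_{A0} to C_A: C_U = (0.0795/1.02)·ln[(0.0795+1.02·5.08)/(0.0795+1.02·2.21)] = 0.07794·ln(5.261/2.333) = 0.06336 kmol/m³.
Then C_D = (C_{A0}−C_A) − C_U = 2.870 − 0.06336 = 2.807 kmol/m³.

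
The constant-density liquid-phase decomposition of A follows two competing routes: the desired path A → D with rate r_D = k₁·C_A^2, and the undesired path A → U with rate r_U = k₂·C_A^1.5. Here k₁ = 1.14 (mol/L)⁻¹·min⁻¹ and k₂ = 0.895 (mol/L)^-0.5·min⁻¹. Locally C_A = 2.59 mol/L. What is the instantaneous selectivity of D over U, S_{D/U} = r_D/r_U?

2.05

S_{D/U} = r_D/r_U = (k₁·C_A^2)/(k₂·C_A^1.5) = (k₁/k₂)·C_A^0.5.
= (1.14×2.590^2) / (0.895×2.590^1.5) = 7.647/3.731 = 2.05.
Since the desired path is higher order in A, keeping C_A high (PFR or concentrated feed) favours D.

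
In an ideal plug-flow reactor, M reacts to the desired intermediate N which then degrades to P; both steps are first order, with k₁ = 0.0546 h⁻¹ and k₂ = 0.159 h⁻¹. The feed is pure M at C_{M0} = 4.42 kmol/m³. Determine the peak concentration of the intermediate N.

At the optimum, C_{N,max}/C_{M0} = (k₁/k₂)^[k₂/(k₂−k₁)].
= (0.0546/0.159)^(0.159/(0.159−0.0546)) = (0.3434)^(1.523) = 0.1963.
C_{N,max} = 0.1963×4.42 = 0.868 kmol/m³.

0.868 kmol/m³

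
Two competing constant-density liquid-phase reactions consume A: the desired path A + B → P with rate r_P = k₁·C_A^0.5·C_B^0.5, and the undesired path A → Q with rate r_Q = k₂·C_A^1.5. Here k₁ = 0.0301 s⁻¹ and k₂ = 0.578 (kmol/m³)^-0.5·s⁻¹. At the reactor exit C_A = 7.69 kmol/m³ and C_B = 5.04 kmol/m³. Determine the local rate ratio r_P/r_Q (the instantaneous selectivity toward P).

0.0152

S_{P/Q} = r_P/r_Q = (k₁·C_A^0.5·C_B^0.5)/(k₂·C_A^1.5) = (k₁/k₂)·C_A⁻¹·C_B^0.5.
= (0.0301×7.690^0.5×5.040^0.5) / (0.578×7.690^1.5) = 0.1874/12.33 = 0.0152.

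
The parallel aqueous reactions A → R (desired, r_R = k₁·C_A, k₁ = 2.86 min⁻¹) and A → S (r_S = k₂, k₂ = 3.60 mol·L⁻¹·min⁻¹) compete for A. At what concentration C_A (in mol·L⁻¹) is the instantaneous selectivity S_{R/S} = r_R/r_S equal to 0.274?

0.345 mol·L⁻¹

S_{R/S} = (k₁/k₂)·C_A ⇒ C_A = S·k₂/k₁.
= 0.274×3.60/2.86 = 0.345 mol·L⁻¹.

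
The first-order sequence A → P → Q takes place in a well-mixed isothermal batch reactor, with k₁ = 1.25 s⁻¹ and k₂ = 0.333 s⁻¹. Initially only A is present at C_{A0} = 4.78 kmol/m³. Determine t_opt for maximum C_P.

The intermediate peaks when r₁ = r₂, i.e. k₁e^(−k₁t) = k₂e^(−k₂t), giving t_opt = ln(k₂/k₁)/(k₂−k₁).
= ln(0.333/1.25)/(0.333−1.25) = ln(0.2664)/-0.9170 = -1.323/-0.9170 = 1.44 s.

1.44 s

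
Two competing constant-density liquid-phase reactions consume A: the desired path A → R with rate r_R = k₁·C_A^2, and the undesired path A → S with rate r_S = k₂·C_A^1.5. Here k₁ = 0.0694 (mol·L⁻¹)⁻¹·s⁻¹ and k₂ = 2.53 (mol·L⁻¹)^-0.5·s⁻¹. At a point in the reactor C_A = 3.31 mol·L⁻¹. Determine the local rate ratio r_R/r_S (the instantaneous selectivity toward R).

S_{R/S} = r_R/r_S = (k₁·C_A^2)/(k₂·C_A^1.5) = (k₁/k₂)·C_A^0.5.
= (0.0694×3.310^2) / (2.53×3.310^1.5) = 0.7604/15.24 = 0.0499.
Since the desired path is higher order in A, keeping C_A high (PFR or concentrated feed) favours R.

0.0499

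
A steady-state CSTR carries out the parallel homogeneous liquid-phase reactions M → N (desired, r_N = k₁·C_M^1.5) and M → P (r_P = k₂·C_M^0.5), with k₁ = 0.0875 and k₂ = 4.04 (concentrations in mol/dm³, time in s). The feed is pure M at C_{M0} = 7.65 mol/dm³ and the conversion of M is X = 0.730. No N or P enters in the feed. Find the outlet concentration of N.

Exit C_M = C_{M0}(1−X) = 7.65×0.270 = 2.066 mol/dm³.
In a CSTR the entire volume is at exit conditions, so r_N = 0.0875×2.066^1.5 = 0.2597 and r_P = 4.04×2.066^0.5 = 5.806.
Fraction of consumed M going to N: r_N/(r_N+r_P) = 0.04282.
C_N = 0.04282·C_{M0}·X = 0.04282×7.65×0.730 = 0.239 mol/dm³.

0.239 mol/dm³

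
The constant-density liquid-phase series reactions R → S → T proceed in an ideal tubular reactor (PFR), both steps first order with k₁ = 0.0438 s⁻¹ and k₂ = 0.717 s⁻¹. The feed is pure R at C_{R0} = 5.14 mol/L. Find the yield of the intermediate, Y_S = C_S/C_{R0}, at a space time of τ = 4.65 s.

0.0508

Solving the coupled first-order balances gives C_S(τ) = [k₁/(k₂−k₁)]·C_{R0}·(e^(−k₁τ) − e^(−k₂τ)).
e^(−k₁τ) = e^(−0.0438×4.65) = e^(−0.2037) = 0.8157; e^(−k₂τ) = e^(−3.334) = 0.03565.
C_S = 0.0438×5.14/(0.717−0.0438) × (0.8157−0.03565) = 0.3344×0.7801 = 0.2609 mol/L.
Y_S = C_S/C_{R0} = 0.2609/5.14 = 0.0508.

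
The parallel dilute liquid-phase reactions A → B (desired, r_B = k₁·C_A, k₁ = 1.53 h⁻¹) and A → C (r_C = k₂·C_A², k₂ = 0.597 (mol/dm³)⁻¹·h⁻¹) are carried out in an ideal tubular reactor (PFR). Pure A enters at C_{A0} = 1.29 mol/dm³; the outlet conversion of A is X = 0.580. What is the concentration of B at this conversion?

C_A = C_{A0}(1−X) = 0.5418 mol/dm³.
Along a PFR/batch, dC_B/dC_A = −r_B/(r_B+r_C) = −k₁/(k₁+k₂·C_A).
Integrating from C_{A0} to C_A: C_B = (1.53/0.597)·ln[(1.53+0.597·1.29)/(1.53+0.597·0.542)] = 2.563·ln(2.300/1.853) = 0.5533 mol/dm³.

0.553 mol/dm³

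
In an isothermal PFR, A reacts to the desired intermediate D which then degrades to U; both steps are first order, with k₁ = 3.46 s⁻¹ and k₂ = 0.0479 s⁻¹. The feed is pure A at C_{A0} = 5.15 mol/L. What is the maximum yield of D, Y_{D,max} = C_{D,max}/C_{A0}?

At the optimum, C_{D,max}/C_{A0} = (k₁/k₂)^[k₂/(k₂−k₁)].
= (3.46/0.0479)^(0.0479/(0.0479−3.46)) = (72.23)^(-0.01404) = 0.9417.

0.942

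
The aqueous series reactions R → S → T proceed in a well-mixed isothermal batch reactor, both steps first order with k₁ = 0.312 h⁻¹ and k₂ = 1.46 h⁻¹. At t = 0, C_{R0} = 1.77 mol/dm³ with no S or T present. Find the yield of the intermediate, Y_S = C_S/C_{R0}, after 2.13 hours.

0.128

Solving the coupled first-order balances gives C_S(t) = [k₁/(k₂−k₁)]·C_{R0}·(e^(−k₁t) − e^(−k₂t)).
e^(−k₁t) = e^(−0.312×2.13) = e^(−0.6646) = 0.5145; e^(−k₂t) = e^(−3.110) = 0.04461.
C_S = 0.312×1.77/(1.46−0.312) × (0.5145−0.04461) = 0.4810×0.4699 = 0.2260 mol/dm³.
Y_S = C_S/C_{R0} = 0.2260/1.77 = 0.128.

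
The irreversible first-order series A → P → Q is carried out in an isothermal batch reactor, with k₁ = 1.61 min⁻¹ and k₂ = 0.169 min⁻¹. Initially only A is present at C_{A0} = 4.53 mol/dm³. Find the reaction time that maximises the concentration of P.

Setting dC_P/dt = 0 gives t_opt = ln(k₂/k₁)/(k₂−k₁).
= ln(0.169/1.61)/(0.169−1.61) = ln(0.1050)/-1.441 = -2.254/-1.441 = 1.56 min.

1.56 min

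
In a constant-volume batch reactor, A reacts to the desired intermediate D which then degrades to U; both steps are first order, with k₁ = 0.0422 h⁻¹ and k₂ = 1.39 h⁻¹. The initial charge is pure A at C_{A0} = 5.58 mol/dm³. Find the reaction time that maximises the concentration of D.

2.59 h

Setting dC_D/dt = 0 gives t_opt = ln(k₂/k₁)/(k₂−k₁).
= ln(1.39/0.0422)/(1.39−0.0422) = ln(32.94)/1.348 = 3.495/1.348 = 2.59 h.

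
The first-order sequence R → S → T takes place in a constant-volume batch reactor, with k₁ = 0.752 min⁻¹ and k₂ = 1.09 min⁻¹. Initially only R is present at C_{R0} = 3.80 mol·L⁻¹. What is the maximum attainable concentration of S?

1.15 mol·L⁻¹

At the optimum, C_{S,max}/C_{R0} = (k₁/k₂)^[k₂/(k₂−k₁)].
= (0.752/1.09)^(1.09/(1.09−0.752)) = (0.6899)^(3.225) = 0.3021.
C_{S,max} = 0.3021×3.80 = 1.15 mol·L⁻¹.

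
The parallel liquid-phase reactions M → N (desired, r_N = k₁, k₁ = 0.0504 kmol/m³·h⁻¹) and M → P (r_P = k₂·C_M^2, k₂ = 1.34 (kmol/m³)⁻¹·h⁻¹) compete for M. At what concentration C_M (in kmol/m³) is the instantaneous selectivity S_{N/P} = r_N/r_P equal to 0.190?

0.445 kmol/m³

S_{N/P} = (k₁/k₂)·C_M^-2 ⇒ C_M = (S·k₂/k₁)^(-0.5).
= (0.190×1.34/0.0504)^(-0.5) = (5.052)^(-0.5) = 0.445 kmol/m³.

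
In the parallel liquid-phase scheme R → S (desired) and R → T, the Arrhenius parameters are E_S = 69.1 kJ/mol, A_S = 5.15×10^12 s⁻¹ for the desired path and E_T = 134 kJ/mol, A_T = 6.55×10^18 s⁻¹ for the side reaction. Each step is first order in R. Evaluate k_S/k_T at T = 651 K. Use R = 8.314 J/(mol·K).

Since both paths have the same order in R, the concentration cancels and S_{S/T} = k_S/k_T = (A_S/A_T)·exp[(E_T−E_S)/(RT)].
(E_T−E_S)/(RT) = (134−69.1)×10³/(8.314×651) = 64900/5412 = 11.99.
k_S/k_T = (5.15×10^12/6.55×10^18)·exp(11.99) = 7.863×10^-7 × 1.613×10^5 = 0.127.
Since E_S < E_T, lowering the temperature improves selectivity toward S.

0.127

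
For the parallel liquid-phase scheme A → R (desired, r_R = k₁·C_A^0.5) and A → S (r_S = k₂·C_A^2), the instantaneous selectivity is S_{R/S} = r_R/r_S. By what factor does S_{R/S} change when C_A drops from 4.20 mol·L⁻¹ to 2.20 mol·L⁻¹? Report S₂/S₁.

2.64

S_{R/S} = (k₁/k₂)·C_A^-1.5, so S₂/S₁ = (C_{A,2}/C_{A,1})^-1.5.
= (2.20/4.20)^(-1.5) = (0.5238)^(-1.5) = 2.64.
Selectivity toward R rises as C_A falls — low-concentration operation is favoured.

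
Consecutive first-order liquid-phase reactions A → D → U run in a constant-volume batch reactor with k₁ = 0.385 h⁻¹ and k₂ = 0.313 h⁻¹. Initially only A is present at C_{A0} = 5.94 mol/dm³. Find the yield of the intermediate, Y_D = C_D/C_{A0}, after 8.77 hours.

0.161

Solving the coupled first-order balances gives C_D(t) = [k₁/(k₂−k₁)]·C_{A0}·(e^(−k₁t) − e^(−k₂t)).
e^(−k₁t) = e^(−0.385×8.77) = e^(−3.376) = 0.03417; e^(−k₂t) = e^(−2.745) = 0.06425.
C_D = 0.385×5.94/(0.313−0.385) × (0.03417−0.06425) = (-31.76)×(-0.03008) = 0.9554 mol/dm³.
Y_D = C_D/C_{A0} = 0.9554/5.94 = 0.161.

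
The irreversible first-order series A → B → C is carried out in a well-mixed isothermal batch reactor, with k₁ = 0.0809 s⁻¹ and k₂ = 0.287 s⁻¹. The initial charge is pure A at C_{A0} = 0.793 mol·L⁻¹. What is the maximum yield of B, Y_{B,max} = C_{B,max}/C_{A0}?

0.171

Evaluating C_B at t_opt = ln(k₂/k₁)/(k₂−k₁) gives C_{B,max}/C_{A0} = (k₁/k₂)^[k₂/(k₂−k₁)].
= (0.0809/0.287)^(0.287/(0.287−0.0809)) = (0.2819)^(1.393) = 0.1715.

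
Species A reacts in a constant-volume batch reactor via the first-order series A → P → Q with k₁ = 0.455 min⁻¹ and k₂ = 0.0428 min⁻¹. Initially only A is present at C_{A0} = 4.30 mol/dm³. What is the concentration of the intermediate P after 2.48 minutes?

For first-order series with pure A initially, C_P(t) = k₁C_{A0}/(k₂−k₁)·(e^(−k₁t) − e^(−k₂t)).
e^(−k₁t) = e^(−0.455×2.48) = e^(−1.128) = 0.3236; e^(−k₂t) = e^(−0.1061) = 0.8993.
C_P = 0.455×4.30/(0.0428−0.455) × (0.3236−0.8993) = (-4.746)×(-0.5757) = 2.733 mol/dm³.

2.73 mol/dm³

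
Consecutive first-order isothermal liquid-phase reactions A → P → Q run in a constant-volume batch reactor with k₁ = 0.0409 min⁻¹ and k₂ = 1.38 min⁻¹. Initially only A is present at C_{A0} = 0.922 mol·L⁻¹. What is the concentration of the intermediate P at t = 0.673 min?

Solving the coupled first-order balances gives C_P(t) = [k₁/(k₂−k₁)]·C_{A0}·(e^(−k₁t) − e^(−k₂t)).
e^(−k₁t) = e^(−0.0409×0.673) = e^(−0.02753) = 0.9728; e^(−k₂t) = e^(−0.9287) = 0.3951.
C_P = 0.0409×0.922/(1.38−0.0409) × (0.9728−0.3951) = 0.02816×0.5778 = 0.01627 mol·L⁻¹.

0.0163 mol·L⁻¹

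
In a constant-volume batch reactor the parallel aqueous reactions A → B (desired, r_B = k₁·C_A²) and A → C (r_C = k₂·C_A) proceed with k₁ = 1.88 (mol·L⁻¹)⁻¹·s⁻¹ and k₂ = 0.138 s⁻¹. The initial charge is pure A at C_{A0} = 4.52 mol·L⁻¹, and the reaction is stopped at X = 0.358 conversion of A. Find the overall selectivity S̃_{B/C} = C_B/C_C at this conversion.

C_A = C_{A0}(1−X) = 2.902 mol·L⁻¹.
Along a PFR/batch, dC_C/dC_A = −r_C/(r_B+r_C) = −k₂/(k₂+k₁·C_A).
Integrating from C_{A0} to C_A: C_C = (0.138/1.88)·ln[(0.138+1.88·4.52)/(0.138+1.88·2.90)] = 0.07340·ln(8.636/5.593) = 0.03188 mol·L⁻¹.
Then C_B = (C_{A0}−C_A) − C_C = 1.618 − 0.03188 = 1.586 mol·L⁻¹.
S̃_{B/C} = C_B/C_C = 1.586/0.03188 = 49.8.

49.8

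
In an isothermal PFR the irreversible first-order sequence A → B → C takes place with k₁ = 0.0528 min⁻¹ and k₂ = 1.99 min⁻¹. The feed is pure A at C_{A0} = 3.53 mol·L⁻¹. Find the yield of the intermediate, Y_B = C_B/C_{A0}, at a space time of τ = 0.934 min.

0.0217

The intermediate concentration in a first-order A→B→C sequence is C_B = k₁C_{A0}(e^(−k₁τ) − e^(−k₂τ))/(k₂−k₁).
e^(−k₁τ) = e^(−0.0528×0.934) = e^(−0.04932) = 0.9519; e^(−k₂τ) = e^(−1.859) = 0.1559.
C_B = 0.0528×3.53/(1.99−0.0528) × (0.9519−0.1559) = 0.09621×0.7960 = 0.07659 mol·L⁻¹.
Y_B = C_B/C_{A0} = 0.07659/3.53 = 0.0217.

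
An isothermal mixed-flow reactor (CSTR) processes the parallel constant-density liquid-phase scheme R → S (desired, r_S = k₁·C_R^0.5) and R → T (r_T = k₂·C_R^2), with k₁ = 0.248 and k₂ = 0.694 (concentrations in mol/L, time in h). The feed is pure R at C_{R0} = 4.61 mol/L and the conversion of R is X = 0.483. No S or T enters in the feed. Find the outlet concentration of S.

0.197 mol/L

Exit C_R = C_{R0}(1−X) = 4.61×0.517 = 2.383 mol/L.
In a CSTR the entire volume is at exit conditions, so r_S = 0.248×2.383^0.5 = 0.3829 and r_T = 0.694×2.383^2 = 3.942.
Fraction of consumed R going to S: r_S/(r_S+r_T) = 0.08852.
C_S = 0.08852·C_{R0}·X = 0.08852×4.61×0.483 = 0.197 mol/L.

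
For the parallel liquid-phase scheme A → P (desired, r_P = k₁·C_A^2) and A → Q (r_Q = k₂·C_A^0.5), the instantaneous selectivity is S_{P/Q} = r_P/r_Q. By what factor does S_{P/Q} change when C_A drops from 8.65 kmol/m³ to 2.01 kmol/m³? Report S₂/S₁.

0.112

S_{P/Q} = (k₁/k₂)·C_A^1.5, so S₂/S₁ = (C_{A,2}/C_{A,1})^1.5.
= (2.01/8.65)^1.5 = (0.2324)^1.5 = 0.112.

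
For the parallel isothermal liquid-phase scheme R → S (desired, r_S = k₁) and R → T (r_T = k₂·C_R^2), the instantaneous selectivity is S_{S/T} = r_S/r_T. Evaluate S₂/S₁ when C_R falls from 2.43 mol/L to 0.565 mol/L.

18.5

S_{S/T} = (k₁/k₂)·C_R^-2, so S₂/S₁ = (C_{R,2}/C_{R,1})^-2.
= (0.565/2.43)^(-2) = (0.2325)^(-2) = 18.5.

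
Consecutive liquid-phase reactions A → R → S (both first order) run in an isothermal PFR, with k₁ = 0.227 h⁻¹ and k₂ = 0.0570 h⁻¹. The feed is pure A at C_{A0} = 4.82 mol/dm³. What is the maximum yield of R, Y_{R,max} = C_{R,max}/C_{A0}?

Evaluating C_R at τ_opt = ln(k₂/k₁)/(k₂−k₁) gives C_{R,max}/C_{A0} = (k₁/k₂)^[k₂/(k₂−k₁)].
= (0.227/0.0570)^(0.0570/(0.0570−0.227)) = (3.982)^(-0.3353) = 0.6292.

0.629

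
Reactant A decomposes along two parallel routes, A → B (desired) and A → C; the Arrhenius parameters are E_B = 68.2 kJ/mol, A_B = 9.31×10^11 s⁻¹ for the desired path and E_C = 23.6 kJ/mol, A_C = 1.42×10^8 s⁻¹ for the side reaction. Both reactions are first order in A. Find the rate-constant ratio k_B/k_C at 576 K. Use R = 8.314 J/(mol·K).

k_B/k_C = (A_B/A_C)·exp[−(E_B−E_C)/(RT)] = (A_B/A_C)·exp[(E_C−E_B)/(RT)].
(E_C−E_B)/(RT) = (23.6−68.2)×10³/(8.314×576) = -44600/4789 = -9.313.
k_B/k_C = (9.31×10^11/1.42×10^8)·exp(-9.313) = 6556 × 9.022×10^-5 = 0.592.
Since E_B > E_C, raising the temperature improves selectivity toward B.

0.592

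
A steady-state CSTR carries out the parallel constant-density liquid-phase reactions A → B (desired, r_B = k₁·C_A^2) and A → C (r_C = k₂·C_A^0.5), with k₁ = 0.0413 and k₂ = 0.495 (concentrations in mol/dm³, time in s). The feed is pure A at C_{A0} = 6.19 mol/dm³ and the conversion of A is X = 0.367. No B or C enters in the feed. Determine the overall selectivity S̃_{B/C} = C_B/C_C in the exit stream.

Exit C_A = C_{A0}(1−X) = 6.19×0.633 = 3.918 mol/dm³.
Rates in a CSTR are evaluated at the outlet concentration: r_B = 0.0413×3.918^2 = 0.6341, r_C = 0.495×3.918^0.5 = 0.9798.
Overall selectivity = C_B/C_C = r_Bτ/(r_Cτ) = r_B/r_C = 0.647.

0.647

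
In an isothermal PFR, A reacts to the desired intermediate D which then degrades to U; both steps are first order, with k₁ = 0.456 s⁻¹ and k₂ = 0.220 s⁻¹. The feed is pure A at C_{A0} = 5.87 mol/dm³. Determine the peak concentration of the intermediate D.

2.98 mol/dm³

Evaluating C_D at τ_opt = ln(k₂/k₁)/(k₂−k₁) gives C_{D,max}/C_{A0} = (k₁/k₂)^[k₂/(k₂−k₁)].
= (0.456/0.220)^(0.220/(0.220−0.456)) = (2.073)^(-0.9322) = 0.5069.
C_{D,max} = 0.5069×5.87 = 2.98 mol/dm³.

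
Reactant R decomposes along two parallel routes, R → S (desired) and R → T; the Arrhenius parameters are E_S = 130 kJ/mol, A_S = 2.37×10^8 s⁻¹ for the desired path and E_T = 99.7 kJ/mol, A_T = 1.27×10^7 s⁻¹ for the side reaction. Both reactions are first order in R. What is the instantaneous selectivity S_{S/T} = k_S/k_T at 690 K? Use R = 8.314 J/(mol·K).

0.0949

Since both paths have the same order in R, the concentration cancels and S_{S/T} = k_S/k_T = (A_S/A_T)·exp[(E_T−E_S)/(RT)].
(E_T−E_S)/(RT) = (99.7−130)×10³/(8.314×690) = -30300/5737 = -5.282.
k_S/k_T = (2.37×10^8/1.27×10^7)·exp(-5.282) = 18.66 × 0.005083 = 0.0949.
Since E_S > E_T, raising the temperature improves selectivity toward S.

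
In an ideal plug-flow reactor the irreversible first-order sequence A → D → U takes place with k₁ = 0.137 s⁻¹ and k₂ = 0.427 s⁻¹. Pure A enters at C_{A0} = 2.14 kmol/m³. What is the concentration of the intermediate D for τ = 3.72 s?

0.401 kmol/m³

Solving the coupled first-order balances gives C_D(τ) = [k₁/(k₂−k₁)]·C_{A0}·(e^(−k₁τ) − e^(−k₂τ)).
e^(−k₁τ) = e^(−0.137×3.72) = e^(−0.5096) = 0.6007; e^(−k₂τ) = e^(−1.588) = 0.2042.
C_D = 0.137×2.14/(0.427−0.137) × (0.6007−0.2042) = 1.011×0.3965 = 0.4008 kmol/m³.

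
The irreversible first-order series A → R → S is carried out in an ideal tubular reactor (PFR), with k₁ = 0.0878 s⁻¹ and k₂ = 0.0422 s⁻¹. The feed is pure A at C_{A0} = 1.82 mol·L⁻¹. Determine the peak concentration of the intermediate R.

0.924 mol·L⁻¹

Evaluating C_R at τ_opt = ln(k₂/k₁)/(k₂−k₁) gives C_{R,max}/C_{A0} = (k₁/k₂)^[k₂/(k₂−k₁)].
= (0.0878/0.0422)^(0.0422/(0.0422−0.0878)) = (2.081)^(-0.9254) = 0.5076.
C_{R,max} = 0.5076×1.82 = 0.924 mol·L⁻¹.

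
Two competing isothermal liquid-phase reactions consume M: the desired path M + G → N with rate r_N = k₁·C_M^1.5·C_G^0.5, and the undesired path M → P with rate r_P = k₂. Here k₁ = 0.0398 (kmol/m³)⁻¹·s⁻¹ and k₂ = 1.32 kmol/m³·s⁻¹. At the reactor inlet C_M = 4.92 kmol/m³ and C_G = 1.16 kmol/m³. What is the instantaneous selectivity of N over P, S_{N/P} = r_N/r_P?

0.354

S_{N/P} = r_N/r_P = (k₁·C_M^1.5·C_G^0.5)/(k₂) = (k₁/k₂)·C_M^1.5·C_G^0.5.
= (0.0398×4.920^1.5×1.160^0.5) / (1.32) = 0.4678/1.320 = 0.354.
Since the desired path is higher order in M, keeping C_M high (PFR or concentrated feed) favours N.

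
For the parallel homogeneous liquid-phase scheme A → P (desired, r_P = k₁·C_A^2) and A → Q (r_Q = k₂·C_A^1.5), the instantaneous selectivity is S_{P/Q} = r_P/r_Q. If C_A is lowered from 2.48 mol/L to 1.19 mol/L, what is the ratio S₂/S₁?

0.693

S_{P/Q} = (k₁/k₂)·C_A^0.5, so S₂/S₁ = (C_{A,2}/C_{A,1})^0.5.
= (1.19/2.48)^0.5 = (0.4798)^0.5 = 0.693.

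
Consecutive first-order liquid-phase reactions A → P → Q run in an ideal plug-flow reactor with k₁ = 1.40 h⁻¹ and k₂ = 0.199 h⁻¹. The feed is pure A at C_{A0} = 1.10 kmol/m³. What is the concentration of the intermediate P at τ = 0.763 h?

0.661 kmol/m³

The intermediate concentration in a first-order A→B→C sequence is C_P = k₁C_{A0}(e^(−k₁τ) − e^(−k₂τ))/(k₂−k₁).
e^(−k₁τ) = e^(−1.40×0.763) = e^(−1.068) = 0.3436; e^(−k₂τ) = e^(−0.1518) = 0.8591.
C_P = 1.40×1.10/(0.199−1.40) × (0.3436−0.8591) = (-1.282)×(-0.5155) = 0.6610 kmol/m³.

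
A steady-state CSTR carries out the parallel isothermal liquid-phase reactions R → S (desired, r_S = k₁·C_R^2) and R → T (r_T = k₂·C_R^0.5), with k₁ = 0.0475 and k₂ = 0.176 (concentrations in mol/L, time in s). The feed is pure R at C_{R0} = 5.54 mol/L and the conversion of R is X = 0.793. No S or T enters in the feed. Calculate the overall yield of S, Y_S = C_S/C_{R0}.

Exit C_R = C_{R0}(1−X) = 5.54×0.207 = 1.147 mol/L.
In a CSTR the entire volume is at exit conditions, so r_S = 0.0475×1.147^2 = 0.06247 and r_T = 0.176×1.147^0.5 = 0.1885.
Fraction of consumed R going to S: r_S/(r_S+r_T) = 0.2489.
C_S = 0.2489·C_{R0}·X = 0.2489×5.54×0.793 = 1.09 mol/L; Y_S = C_S/C_{R0} = 0.197.

0.197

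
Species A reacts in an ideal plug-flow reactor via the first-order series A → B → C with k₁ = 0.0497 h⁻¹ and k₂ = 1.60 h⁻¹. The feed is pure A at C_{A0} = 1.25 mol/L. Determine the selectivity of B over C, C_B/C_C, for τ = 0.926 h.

1.08

Solving the coupled first-order balances gives C_B(τ) = [k₁/(k₂−k₁)]·C_{A0}·(e^(−k₁τ) − e^(−k₂τ)).
e^(−k₁τ) = e^(−0.0497×0.926) = e^(−0.04602) = 0.9550; e^(−k₂τ) = e^(−1.482) = 0.2273.
C_B = 0.0497×1.25/(1.60−0.0497) × (0.9550−0.2273) = 0.04007×0.7277 = 0.02916 mol/L.
C_A = C_{A0}e^(−k₁τ) = 1.194 mol/L, so C_C = C_{A0}−C_A−C_B = 0.02706 mol/L; C_B/C_C = 1.08.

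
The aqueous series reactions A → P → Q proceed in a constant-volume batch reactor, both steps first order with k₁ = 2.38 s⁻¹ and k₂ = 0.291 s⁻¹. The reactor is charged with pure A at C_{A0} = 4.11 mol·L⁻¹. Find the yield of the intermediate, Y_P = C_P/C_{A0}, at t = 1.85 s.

0.651

The intermediate concentration in a first-order A→B→C sequence is C_P = k₁C_{A0}(e^(−k₁t) − e^(−k₂t))/(k₂−k₁).
e^(−k₁t) = e^(−2.38×1.85) = e^(−4.403) = 0.01224; e^(−k₂t) = e^(−0.5383) = 0.5837.
C_P = 2.38×4.11/(0.291−2.38) × (0.01224−0.5837) = (-4.683)×(-0.5715) = 2.676 mol·L⁻¹.
Y_P = C_P/C_{A0} = 2.676/4.11 = 0.651.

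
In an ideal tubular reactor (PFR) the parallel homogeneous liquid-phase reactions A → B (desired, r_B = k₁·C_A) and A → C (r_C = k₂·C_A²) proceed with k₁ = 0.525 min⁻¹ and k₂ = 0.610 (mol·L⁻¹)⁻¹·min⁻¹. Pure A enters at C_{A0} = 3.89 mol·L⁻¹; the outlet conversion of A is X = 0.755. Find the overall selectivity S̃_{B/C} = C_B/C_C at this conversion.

C_A = C_{A0}(1−X) = 0.9531 mol·L⁻¹.
Along a PFR/batch, dC_B/dC_A = −r_B/(r_B+r_C) = −k₁/(k₁+k₂·C_A).
Integrating from C_{A0} to C_A: C_B = (0.525/0.610)·ln[(0.525+0.610·3.89)/(0.525+0.610·0.953)] = 0.8607·ln(2.898/1.106) = 0.8287 mol·L⁻¹.
C_C = (C_{A0}−C_A)−C_B = 2.108 mol·L⁻¹; S̃_{B/C} = 0.8287/2.108 = 0.393.

0.393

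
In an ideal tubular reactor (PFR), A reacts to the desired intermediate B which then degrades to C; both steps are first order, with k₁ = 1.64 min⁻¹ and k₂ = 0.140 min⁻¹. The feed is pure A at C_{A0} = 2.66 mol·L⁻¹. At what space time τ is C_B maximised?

1.64 min

For first-order series the maximum of C_B occurs at τ_opt = ln(k₂/k₁)/(k₂−k₁).
= ln(0.140/1.64)/(0.140−1.64) = ln(0.08537)/-1.500 = -2.461/-1.500 = 1.64 min.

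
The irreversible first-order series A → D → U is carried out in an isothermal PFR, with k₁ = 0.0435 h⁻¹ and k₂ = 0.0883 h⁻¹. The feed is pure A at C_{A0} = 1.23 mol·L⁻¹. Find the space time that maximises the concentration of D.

The intermediate peaks when r₁ = r₂, i.e. k₁e^(−k₁τ) = k₂e^(−k₂τ), giving τ_opt = ln(k₂/k₁)/(k₂−k₁).
= ln(0.0883/0.0435)/(0.0883−0.0435) = ln(2.030)/0.04480 = 0.7080/0.04480 = 15.8 h.

15.8 h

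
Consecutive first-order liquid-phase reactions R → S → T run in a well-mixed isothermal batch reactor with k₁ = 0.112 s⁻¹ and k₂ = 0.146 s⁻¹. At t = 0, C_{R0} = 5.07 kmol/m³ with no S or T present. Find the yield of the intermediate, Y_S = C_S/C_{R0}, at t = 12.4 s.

For first-order series with pure R initially, C_S(t) = k₁C_{R0}/(k₂−k₁)·(e^(−k₁t) − e^(−k₂t)).
e^(−k₁t) = e^(−0.112×12.4) = e^(−1.389) = 0.2494; e^(−k₂t) = e^(−1.810) = 0.1636.
C_S = 0.112×5.07/(0.146−0.112) × (0.2494−0.1636) = 16.70×0.08579 = 1.433 kmol/m³.
Y_S = C_S/C_{R0} = 1.433/5.07 = 0.283.

0.283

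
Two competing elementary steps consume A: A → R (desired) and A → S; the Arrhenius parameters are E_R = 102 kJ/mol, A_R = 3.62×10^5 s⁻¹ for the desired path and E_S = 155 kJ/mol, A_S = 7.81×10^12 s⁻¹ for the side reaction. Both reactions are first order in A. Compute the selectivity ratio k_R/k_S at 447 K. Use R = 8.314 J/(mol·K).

0.0724

With equal orders, S_{R/S} = k_R/k_S = (A_R/A_S)·exp[(E_S−E_R)/(RT)].
(E_S−E_R)/(RT) = (155−102)×10³/(8.314×447) = 53000/3716 = 14.26.
k_R/k_S = (3.62×10^5/7.81×10^12)·exp(14.26) = 4.635×10^-8 × 1.562×10^6 = 0.0724.
Since E_R < E_S, lowering the temperature improves selectivity toward R.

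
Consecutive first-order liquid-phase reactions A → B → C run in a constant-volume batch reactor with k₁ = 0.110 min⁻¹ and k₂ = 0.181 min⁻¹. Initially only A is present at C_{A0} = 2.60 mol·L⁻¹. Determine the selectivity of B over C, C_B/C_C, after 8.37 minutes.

The intermediate concentration in a first-order A→B→C sequence is C_B = k₁C_{A0}(e^(−k₁t) − e^(−k₂t))/(k₂−k₁).
e^(−k₁t) = e^(−0.110×8.37) = e^(−0.9207) = 0.3982; e^(−k₂t) = e^(−1.515) = 0.2198.
C_B = 0.110×2.60/(0.181−0.110) × (0.3982−0.2198) = 4.028×0.1784 = 0.7187 mol·L⁻¹.
C_A = C_{A0}e^(−k₁t) = 1.035 mol·L⁻¹, so C_C = C_{A0}−C_A−C_B = 0.8458 mol·L⁻¹; C_B/C_C = 0.850.

0.850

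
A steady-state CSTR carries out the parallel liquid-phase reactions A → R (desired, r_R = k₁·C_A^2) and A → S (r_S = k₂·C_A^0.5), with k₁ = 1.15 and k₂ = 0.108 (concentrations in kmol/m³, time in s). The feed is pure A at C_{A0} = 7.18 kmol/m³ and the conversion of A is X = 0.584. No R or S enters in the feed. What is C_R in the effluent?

Exit C_A = C_{A0}(1−X) = 7.18×0.416 = 2.987 kmol/m³.
Rates in a CSTR are evaluated at the outlet concentration: r_R = 1.15×2.987^2 = 10.26, r_S = 0.108×2.987^0.5 = 0.1867.
Fraction of consumed A going to R: r_R/(r_R+r_S) = 0.9821.
C_R = 0.9821·C_{A0}·X = 0.9821×7.18×0.584 = 4.12 kmol/m³.

4.12 kmol/m³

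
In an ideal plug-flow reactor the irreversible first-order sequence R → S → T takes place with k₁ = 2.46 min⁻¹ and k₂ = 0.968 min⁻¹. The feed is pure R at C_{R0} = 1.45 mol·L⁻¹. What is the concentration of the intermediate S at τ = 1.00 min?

0.704 mol·L⁻¹

Solving the coupled first-order balances gives C_S(τ) = [k₁/(k₂−k₁)]·C_{R0}·(e^(−k₁τ) − e^(−k₂τ)).
e^(−k₁τ) = e^(−2.46×1.00) = e^(−2.460) = 0.08543; e^(−k₂τ) = e^(−0.9680) = 0.3798.
C_S = 2.46×1.45/(0.968−2.46) × (0.08543−0.3798) = (-2.391)×(-0.2944) = 0.7039 mol·L⁻¹.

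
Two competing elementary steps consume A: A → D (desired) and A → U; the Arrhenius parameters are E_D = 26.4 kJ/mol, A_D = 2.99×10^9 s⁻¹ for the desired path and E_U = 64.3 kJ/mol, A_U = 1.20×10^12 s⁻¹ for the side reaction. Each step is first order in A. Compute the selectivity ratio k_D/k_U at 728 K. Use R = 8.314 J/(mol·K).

k_D/k_U = (A_D/A_U)·exp[−(E_D−E_U)/(RT)] = (A_D/A_U)·exp[(E_U−E_D)/(RT)].
(E_U−E_D)/(RT) = (64.3−26.4)×10³/(8.314×728) = 37900/6053 = 6.262.
k_D/k_U = (2.99×10^9/1.20×10^12)·exp(6.262) = 0.002492 × 524.2 = 1.31.

1.31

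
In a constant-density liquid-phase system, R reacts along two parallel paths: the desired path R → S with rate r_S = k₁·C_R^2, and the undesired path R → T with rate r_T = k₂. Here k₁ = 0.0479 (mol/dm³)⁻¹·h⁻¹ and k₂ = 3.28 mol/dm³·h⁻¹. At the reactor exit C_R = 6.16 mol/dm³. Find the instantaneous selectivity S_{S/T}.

0.554

S_{S/T} = r_S/r_T = (k₁·C_R^2)/(k₂) = (k₁/k₂)·C_R^2.
= (0.0479×6.160^2) / (3.28) = 1.818/3.280 = 0.554.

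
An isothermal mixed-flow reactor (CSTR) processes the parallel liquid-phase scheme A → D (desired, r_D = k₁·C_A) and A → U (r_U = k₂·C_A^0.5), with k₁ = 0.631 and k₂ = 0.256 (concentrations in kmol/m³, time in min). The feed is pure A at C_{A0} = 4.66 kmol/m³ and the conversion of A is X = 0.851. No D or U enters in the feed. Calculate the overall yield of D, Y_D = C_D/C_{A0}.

0.572

Exit C_A = C_{A0}(1−X) = 4.66×0.149 = 0.6943 kmol/m³.
A CSTR operates uniformly at the exit composition, giving r_D = 0.4381 and r_U = 0.2133 (each k·C_A^n at C_A = 0.6943).
Fraction of consumed A going to D: r_D/(r_D+r_U) = 0.6725.
C_D = 0.6725·C_{A0}·X = 0.6725×4.66×0.851 = 2.67 kmol/m³; Y_D = C_D/C_{A0} = 0.572.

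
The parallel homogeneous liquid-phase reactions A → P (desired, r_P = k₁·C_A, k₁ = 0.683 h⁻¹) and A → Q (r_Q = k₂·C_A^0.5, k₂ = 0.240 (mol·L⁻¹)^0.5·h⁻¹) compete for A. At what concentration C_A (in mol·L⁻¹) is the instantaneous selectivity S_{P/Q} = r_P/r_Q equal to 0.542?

S_{P/Q} = (k₁/k₂)·C_A^0.5 ⇒ C_A = (S·k₂/k₁)^(2).
= (0.542×0.240/0.683)^(2) = (0.1905)^(2) = 0.0363 mol·L⁻¹.

0.0363 mol·L⁻¹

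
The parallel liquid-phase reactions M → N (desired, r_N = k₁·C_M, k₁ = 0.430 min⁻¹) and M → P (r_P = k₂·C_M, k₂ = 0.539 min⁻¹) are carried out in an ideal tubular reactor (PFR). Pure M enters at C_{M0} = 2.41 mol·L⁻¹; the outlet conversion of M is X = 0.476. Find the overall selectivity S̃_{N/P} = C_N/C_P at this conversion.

C_M = C_{M0}(1−X) = 1.263 mol·L⁻¹.
Both paths are first order in M, so the instantaneous fraction to N is constant: dC_N/d(−C_M) = k₁/(k₁+k₂) = 0.4438.
C_N = 0.4438·(C_{M0}−C_M) = 0.4438×1.147 = 0.509 mol·L⁻¹.
C_P = (C_{M0}−C_M)−C_N = 0.6381 mol·L⁻¹; S̃_{N/P} = 0.5091/0.6381 = 0.798.

0.798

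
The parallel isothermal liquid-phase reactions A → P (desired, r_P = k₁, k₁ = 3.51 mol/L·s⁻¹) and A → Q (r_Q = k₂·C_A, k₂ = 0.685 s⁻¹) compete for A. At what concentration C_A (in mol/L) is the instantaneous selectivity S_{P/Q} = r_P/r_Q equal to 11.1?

S_{P/Q} = (k₁/k₂)·C_A⁻¹ ⇒ C_A = (S·k₂/k₁)^(-1).
= (11.1×0.685/3.51)^(-1) = (2.166)^(-1) = 0.462 mol/L.

0.462 mol/L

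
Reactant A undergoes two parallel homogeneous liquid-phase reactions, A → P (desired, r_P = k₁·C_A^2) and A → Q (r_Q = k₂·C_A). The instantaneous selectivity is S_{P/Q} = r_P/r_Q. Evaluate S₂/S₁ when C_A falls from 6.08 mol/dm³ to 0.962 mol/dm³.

S_{P/Q} = (k₁/k₂)·C_A, so S₂/S₁ = (C_{A,2}/C_{A,1}).
= 0.962/6.08 = 0.158.

0.158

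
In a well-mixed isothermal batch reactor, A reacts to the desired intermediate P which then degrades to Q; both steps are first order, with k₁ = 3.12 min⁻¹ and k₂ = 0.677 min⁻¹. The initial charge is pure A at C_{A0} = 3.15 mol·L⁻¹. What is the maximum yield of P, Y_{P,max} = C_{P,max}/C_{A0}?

0.655

Evaluating C_P at t_opt = ln(k₂/k₁)/(k₂−k₁) gives C_{P,max}/C_{A0} = (k₁/k₂)^[k₂/(k₂−k₁)].
= (3.12/0.677)^(0.677/(0.677−3.12)) = (4.609)^(-0.2771) = 0.6548.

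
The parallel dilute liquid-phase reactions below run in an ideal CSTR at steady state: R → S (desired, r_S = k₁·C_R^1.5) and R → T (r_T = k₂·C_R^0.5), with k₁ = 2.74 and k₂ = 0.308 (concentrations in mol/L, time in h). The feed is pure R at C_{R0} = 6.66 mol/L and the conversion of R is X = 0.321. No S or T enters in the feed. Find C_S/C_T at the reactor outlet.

40.2

Exit C_R = C_{R0}(1−X) = 6.66×0.679 = 4.522 mol/L.
A CSTR operates uniformly at the exit composition, giving r_S = 26.35 and r_T = 0.6550 (each k·C_R^n at C_R = 4.522).
Overall selectivity = C_S/C_T = r_Sτ/(r_Tτ) = r_S/r_T = 40.2.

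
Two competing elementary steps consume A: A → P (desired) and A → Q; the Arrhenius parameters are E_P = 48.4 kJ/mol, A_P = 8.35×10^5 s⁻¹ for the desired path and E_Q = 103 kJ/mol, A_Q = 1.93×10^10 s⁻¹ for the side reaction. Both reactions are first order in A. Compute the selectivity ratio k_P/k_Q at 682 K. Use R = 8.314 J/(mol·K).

0.658

With equal orders, S_{P/Q} = k_P/k_Q = (A_P/A_Q)·exp[(E_Q−E_P)/(RT)].
(E_Q−E_P)/(RT) = (103−48.4)×10³/(8.314×682) = 54600/5670 = 9.629.
k_P/k_Q = (8.35×10^5/1.93×10^10)·exp(9.629) = 4.326×10^-5 × 15205 = 0.658.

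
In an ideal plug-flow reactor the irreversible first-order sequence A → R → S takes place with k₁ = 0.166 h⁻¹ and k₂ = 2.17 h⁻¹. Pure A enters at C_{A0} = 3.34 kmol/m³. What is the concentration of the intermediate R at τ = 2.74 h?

0.175 kmol/m³

Solving the coupled first-order balances gives C_R(τ) = [k₁/(k₂−k₁)]·C_{A0}·(e^(−k₁τ) − e^(−k₂τ)).
e^(−k₁τ) = e^(−0.166×2.74) = e^(−0.4548) = 0.6345; e^(−k₂τ) = e^(−5.946) = 0.002617.
C_R = 0.166×3.34/(2.17−0.166) × (0.6345−0.002617) = 0.2767×0.6319 = 0.1748 kmol/m³.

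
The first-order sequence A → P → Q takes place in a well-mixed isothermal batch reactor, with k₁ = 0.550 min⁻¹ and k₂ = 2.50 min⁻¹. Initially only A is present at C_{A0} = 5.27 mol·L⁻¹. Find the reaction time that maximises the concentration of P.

Setting dC_P/dt = 0 gives t_opt = ln(k₂/k₁)/(k₂−k₁).
= ln(2.50/0.550)/(2.50−0.550) = ln(4.545)/1.950 = 1.514/1.950 = 0.776 min.

0.776 min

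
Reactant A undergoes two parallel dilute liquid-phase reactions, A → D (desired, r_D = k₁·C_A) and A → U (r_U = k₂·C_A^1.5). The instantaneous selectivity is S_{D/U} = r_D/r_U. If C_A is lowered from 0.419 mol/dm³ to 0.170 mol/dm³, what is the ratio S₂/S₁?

1.57

S_{D/U} = (k₁/k₂)·C_A^-0.5, so S₂/S₁ = (C_{A,2}/C_{A,1})^-0.5.
= (0.170/0.419)^(-0.5) = (0.4057)^(-0.5) = 1.57.
Selectivity toward D rises as C_A falls — low-concentration operation is favoured.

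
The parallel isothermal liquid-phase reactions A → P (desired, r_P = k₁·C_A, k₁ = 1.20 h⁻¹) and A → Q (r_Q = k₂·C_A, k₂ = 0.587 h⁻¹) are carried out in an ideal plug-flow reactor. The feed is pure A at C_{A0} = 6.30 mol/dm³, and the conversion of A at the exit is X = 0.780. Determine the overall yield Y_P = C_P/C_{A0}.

0.524

C_A = C_{A0}(1−X) = 1.386 mol/dm³.
Both paths are first order in A, so the instantaneous fraction to P is constant: dC_P/d(−C_A) = k₁/(k₁+k₂) = 0.6715.
C_P = 0.6715·(C_{A0}−C_A) = 0.6715×4.914 = 3.30 mol/dm³.
Y_P = C_P/C_{A0} = 3.300/6.30 = 0.524.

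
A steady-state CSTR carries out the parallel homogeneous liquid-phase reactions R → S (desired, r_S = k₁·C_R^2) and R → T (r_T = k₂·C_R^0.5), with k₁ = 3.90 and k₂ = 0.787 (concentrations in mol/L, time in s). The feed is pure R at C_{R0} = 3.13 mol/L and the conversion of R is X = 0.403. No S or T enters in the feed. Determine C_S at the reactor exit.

1.17 mol/L

Exit C_R = C_{R0}(1−X) = 3.13×0.597 = 1.869 mol/L.
A CSTR operates uniformly at the exit composition, giving r_S = 13.62 and r_T = 1.076 (each k·C_R^n at C_R = 1.869).
Fraction of consumed R going to S: r_S/(r_S+r_T) = 0.9268.
C_S = 0.9268·C_{R0}·X = 0.9268×3.13×0.403 = 1.17 mol/L.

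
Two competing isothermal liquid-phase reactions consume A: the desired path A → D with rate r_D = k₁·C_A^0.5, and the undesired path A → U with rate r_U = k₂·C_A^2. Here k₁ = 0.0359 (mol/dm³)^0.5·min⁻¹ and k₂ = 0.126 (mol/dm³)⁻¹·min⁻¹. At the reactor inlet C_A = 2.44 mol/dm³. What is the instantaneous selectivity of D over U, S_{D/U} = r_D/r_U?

S_{D/U} = r_D/r_U = (k₁·C_A^0.5)/(k₂·C_A^2) = (k₁/k₂)·C_A^-1.5.
= (0.0359×2.440^0.5) / (0.126×2.440^2) = 0.05608/0.7502 = 0.0748.
The undesired path is higher order in A, so low C_A (CSTR or dilute feed) favours D.

0.0748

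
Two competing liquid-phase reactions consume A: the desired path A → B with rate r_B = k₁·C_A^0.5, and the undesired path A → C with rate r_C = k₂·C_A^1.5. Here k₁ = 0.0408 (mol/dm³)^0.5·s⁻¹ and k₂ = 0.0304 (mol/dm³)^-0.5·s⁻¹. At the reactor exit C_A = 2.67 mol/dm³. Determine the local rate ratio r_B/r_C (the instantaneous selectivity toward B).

S_{B/C} = r_B/r_C = (k₁·C_A^0.5)/(k₂·C_A^1.5) = (k₁/k₂)·C_A⁻¹.
= (0.0408×2.670^0.5) / (0.0304×2.670^1.5) = 0.06667/0.1326 = 0.503.

0.503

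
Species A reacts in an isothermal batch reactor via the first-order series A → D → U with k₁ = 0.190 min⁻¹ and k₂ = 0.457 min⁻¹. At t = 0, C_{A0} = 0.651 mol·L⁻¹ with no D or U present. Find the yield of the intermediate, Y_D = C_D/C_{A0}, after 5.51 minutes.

0.192

For first-order series with pure A initially, C_D(t) = k₁C_{A0}/(k₂−k₁)·(e^(−k₁t) − e^(−k₂t)).
e^(−k₁t) = e^(−0.190×5.51) = e^(−1.047) = 0.3510; e^(−k₂t) = e^(−2.518) = 0.08062.
C_D = 0.190×0.651/(0.457−0.190) × (0.3510−0.08062) = 0.4633×0.2704 = 0.1253 mol·L⁻¹.
Y_D = C_D/C_{A0} = 0.1253/0.651 = 0.192.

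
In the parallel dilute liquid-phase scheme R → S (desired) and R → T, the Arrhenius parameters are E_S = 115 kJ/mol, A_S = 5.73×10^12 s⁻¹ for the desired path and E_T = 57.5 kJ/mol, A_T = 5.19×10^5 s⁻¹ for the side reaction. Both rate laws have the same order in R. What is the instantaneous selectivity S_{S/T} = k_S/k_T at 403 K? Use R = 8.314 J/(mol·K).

0.389

k_S/k_T = (A_S/A_T)·exp[−(E_S−E_T)/(RT)] = (A_S/A_T)·exp[(E_T−E_S)/(RT)].
(E_T−E_S)/(RT) = (57.5−115)×10³/(8.314×403) = -57500/3351 = -17.16.
k_S/k_T = (5.73×10^12/5.19×10^5)·exp(-17.16) = 1.104×10^7 × 3.523×10^-8 = 0.389.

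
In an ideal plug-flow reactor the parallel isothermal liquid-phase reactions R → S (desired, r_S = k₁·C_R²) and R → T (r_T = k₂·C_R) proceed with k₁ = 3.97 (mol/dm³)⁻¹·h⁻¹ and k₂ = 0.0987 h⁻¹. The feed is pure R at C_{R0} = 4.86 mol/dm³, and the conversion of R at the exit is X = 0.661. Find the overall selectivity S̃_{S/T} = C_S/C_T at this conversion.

C_R = C_{R0}(1−X) = 1.648 mol/dm³.
Along a PFR/batch, dC_T/dC_R = −r_T/(r_S+r_T) = −k₂/(k₂+k₁·C_R).
Integrating from C_{R0} to C_R: C_T = (0.0987/3.97)·ln[(0.0987+3.97·4.86)/(0.0987+3.97·1.65)] = 0.02486·ln(19.39/6.639) = 0.02665 mol/dm³.
Then C_S = (C_{R0}−C_R) − C_T = 3.212 − 0.02665 = 3.186 mol/dm³.
S̃_{S/T} = C_S/C_T = 3.186/0.02665 = 120.

120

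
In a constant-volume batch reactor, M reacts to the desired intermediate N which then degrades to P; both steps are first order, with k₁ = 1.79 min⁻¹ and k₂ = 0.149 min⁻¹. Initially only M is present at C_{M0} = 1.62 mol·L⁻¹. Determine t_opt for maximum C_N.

1.51 min

For first-order series the maximum of C_N occurs at t_opt = ln(k₂/k₁)/(k₂−k₁).
= ln(0.149/1.79)/(0.149−1.79) = ln(0.08324)/-1.641 = -2.486/-1.641 = 1.51 min.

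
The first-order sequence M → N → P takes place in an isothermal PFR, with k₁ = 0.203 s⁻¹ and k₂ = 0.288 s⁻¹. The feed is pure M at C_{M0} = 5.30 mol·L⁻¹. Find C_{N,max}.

1.62 mol·L⁻¹

Evaluating C_N at τ_opt = ln(k₂/k₁)/(k₂−k₁) gives C_{N,max}/C_{M0} = (k₁/k₂)^[k₂/(k₂−k₁)].
= (0.203/0.288)^(0.288/(0.288−0.203)) = (0.7049)^(3.388) = 0.3057.
C_{N,max} = 0.3057×5.30 = 1.62 mol·L⁻¹.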